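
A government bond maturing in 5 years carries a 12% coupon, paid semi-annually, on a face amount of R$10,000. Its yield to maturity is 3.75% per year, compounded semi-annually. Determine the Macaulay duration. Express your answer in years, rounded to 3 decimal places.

Periodic yield y = 0.01875. Discount each cash flow and weight by its period:
  t   CF        PV=CF/(1+0.01875)^t    t·PV
  1       600.00       588.9571       588.9571
  2       600.00       578.1174     1,156.2347
  3       600.00       567.4772     1,702.4315
  4       600.00       557.0328     2,228.1312
  5       600.00       546.7807     2,733.9033
  6       600.00       536.7172     3,220.3032
  7       600.00       526.8390     3,687.8728
  8       600.00       517.1426     4,137.1404
  9       600.00       507.6246     4,568.6213
  10   10,600.00     8,802.9786    88,029.7863
  Σ                 13,729.6670   112,053.3819
Price P = Σ PV = 13,729.6670.
Macaulay duration = Σ(t·PV) / P = 112,053.3819 / 13,729.6670 = 8.16141 half-year periods.
In years: 8.16141 / 2 = 4.08070 years.

4.081 years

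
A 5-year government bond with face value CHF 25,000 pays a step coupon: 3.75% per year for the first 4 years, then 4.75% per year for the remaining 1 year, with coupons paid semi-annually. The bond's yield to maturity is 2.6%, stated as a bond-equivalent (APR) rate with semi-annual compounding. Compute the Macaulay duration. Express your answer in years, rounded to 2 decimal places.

Periodic yield y = 0.013. Discount each cash flow and weight by its period:
  t   CF        PV=CF/(1+0.013)^t    t·PV
  1       468.75       462.7345       462.7345
  2       468.75       456.7961       913.5922
  3       468.75       450.9340     1,352.8019
  4       468.75       445.1470     1,780.5882
  5       468.75       439.4344     2,197.1720
  6       468.75       433.7951     2,602.7704
  7       468.75       428.2281     2,997.5967
  8       468.75       422.7326     3,381.8606
  9       593.75       528.5896     4,757.3064
  10   25,593.75    22,492.5902   224,925.9015
  Σ                 26,560.9815   245,372.3244
Price P = Σ PV = 26,560.9815.
Macaulay duration = Σ(t·PV) / P = 245,372.3244 / 26,560.9815 = 9.23807 half-year periods.
In years: 9.23807 / 2 = 4.61904 years.

4.62 years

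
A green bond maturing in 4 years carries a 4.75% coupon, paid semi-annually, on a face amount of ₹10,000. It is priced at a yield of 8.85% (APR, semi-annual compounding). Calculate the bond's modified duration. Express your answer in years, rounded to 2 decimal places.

Periodic yield y = 0.04425. First find Macaulay duration:
  t   CF        PV=CF/(1+0.04425)^t    t·PV
  1       237.50       227.4360       227.4360
  2       237.50       217.7984       435.5968
  3       237.50       208.5692       625.7076
  4       237.50       199.7311       798.9244
  5       237.50       191.2675       956.3375
  6       237.50       183.1626     1,098.9754
  7       237.50       175.4011     1,227.8075
  8    10,237.50     7,240.3247    57,922.5976
  Σ                  8,643.6905    63,293.3827
P = 8,643.6905; Macaulay duration = 63,293.3827 / 8,643.6905 = 7.32250 half-year periods = 3.66125 years.
Modified duration = D_Mac / (1 + y) = 3.66125 / 1.04425 = 3.50610 years.

3.51 years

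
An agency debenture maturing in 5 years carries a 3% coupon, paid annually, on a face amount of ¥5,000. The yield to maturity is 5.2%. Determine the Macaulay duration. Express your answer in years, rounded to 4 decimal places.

4.7002 years

Periodic yield y = 0.052. Discount each cash flow and weight by its year:
  t   CF        PV=CF/(1+0.052)^t    t·PV
  1       150.00       142.5856       142.5856
  2       150.00       135.5376       271.0752
  3       150.00       128.8380       386.5141
  4       150.00       122.4696       489.8784
  5     5,150.00     3,996.9483    19,984.7415
  Σ                  4,526.3791    21,274.7947
Price P = Σ PV = 4,526.3791.
Macaulay duration = Σ(t·PV) / P = 21,274.7947 / 4,526.3791 = 4.70018 years.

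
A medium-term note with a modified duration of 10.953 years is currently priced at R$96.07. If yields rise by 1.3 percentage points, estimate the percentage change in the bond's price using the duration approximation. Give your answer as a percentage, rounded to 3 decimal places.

Duration approximation: ΔP/P ≈ -D_mod · Δy = -10.953 × (+0.013) = -0.142389.
As a percentage: -14.2389%.

-14.239%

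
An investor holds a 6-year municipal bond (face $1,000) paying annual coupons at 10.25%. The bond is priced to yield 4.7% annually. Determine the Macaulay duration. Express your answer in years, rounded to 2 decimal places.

Periodic yield y = 0.047. Discount each cash flow and weight by its year:
  t   CF        PV=CF/(1+0.047)^t    t·PV
  1       102.50        97.8988        97.8988
  2       102.50        93.5041       187.0081
  3       102.50        89.3067       267.9200
  4       102.50        85.2977       341.1907
  5       102.50        81.4686       407.3432
  6     1,102.50       836.9481     5,021.6884
  Σ                  1,284.4238     6,323.0491
Price P = Σ PV = 1,284.4238.
Macaulay duration = Σ(t·PV) / P = 6,323.0491 / 1,284.4238 = 4.92287 years.

4.92 years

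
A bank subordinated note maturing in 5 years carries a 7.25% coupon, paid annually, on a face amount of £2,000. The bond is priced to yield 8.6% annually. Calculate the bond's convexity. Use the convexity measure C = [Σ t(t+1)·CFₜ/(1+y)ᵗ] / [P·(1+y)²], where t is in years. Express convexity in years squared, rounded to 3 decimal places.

With y = 0.086:
  t   CF        PV=CF/(1+0.086)^t    t·PV        t(t+1)·PV
  1       145.00       133.5175       133.5175         267.0350
  2       145.00       122.9443       245.8886         737.6657
  3       145.00       113.2084       339.6251       1,358.5004
  4       145.00       104.2434       416.9737       2,084.8686
  5     2,145.00     1,419.9667     7,099.8337      42,599.0020
  Σ                  1,893.8803     8,235.8386      47,047.0718
P = 1,893.8803.
Convexity = Σ t(t+1)·PV / [P·(1+y)²] = 47,047.0718 / (1,893.8803 × 1.179396) = 21.06301.

21.063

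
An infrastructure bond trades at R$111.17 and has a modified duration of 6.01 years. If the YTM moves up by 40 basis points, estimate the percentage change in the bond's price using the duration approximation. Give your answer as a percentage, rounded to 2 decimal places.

-2.40%

Duration approximation: ΔP/P ≈ -D_mod · Δy = -6.01 × (+0.004) = -0.024040.
As a percentage: -2.4040%.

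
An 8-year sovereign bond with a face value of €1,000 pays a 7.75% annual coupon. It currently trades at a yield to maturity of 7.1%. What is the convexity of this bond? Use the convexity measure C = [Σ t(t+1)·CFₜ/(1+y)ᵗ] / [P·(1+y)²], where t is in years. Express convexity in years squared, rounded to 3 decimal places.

With y = 0.071:
  t   CF        PV=CF/(1+0.071)^t    t·PV        t(t+1)·PV
  1        77.50        72.3623        72.3623         144.7246
  2        77.50        67.5652       135.1303         405.3909
  3        77.50        63.0860       189.2581         757.0325
  4        77.50        58.9039       235.6155       1,178.0774
  5        77.50        54.9989       274.9947       1,649.9683
  6        77.50        51.3529       308.1173       2,156.8213
  7        77.50        47.9485       335.6398       2,685.1184
  8     1,077.50       622.4458     4,979.5661      44,816.0946
  Σ                  1,038.6635     6,530.6841      53,793.2280
P = 1,038.6635.
Convexity = Σ t(t+1)·PV / [P·(1+y)²] = 53,793.2280 / (1,038.6635 × 1.147041) = 45.15167.

45.152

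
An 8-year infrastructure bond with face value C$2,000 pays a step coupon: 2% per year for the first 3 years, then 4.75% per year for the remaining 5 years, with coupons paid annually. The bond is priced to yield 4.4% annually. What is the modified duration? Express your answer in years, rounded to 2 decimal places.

Periodic yield y = 0.044. First find Macaulay duration:
  t   CF        PV=CF/(1+0.044)^t    t·PV
  1        40.00        38.3142        38.3142
  2        40.00        36.6994        73.3988
  3        40.00        35.1527       105.4581
  4        95.00        79.9690       319.8760
  5        95.00        76.5986       382.9932
  6        95.00        73.3704       440.2221
  7        95.00        70.2781       491.9468
  8     2,095.00     1,484.4994    11,875.9955
  Σ                  1,894.8818    13,728.2047
P = 1,894.8818; Macaulay duration = 13,728.2047 / 1,894.8818 = 7.24489 years.
Modified duration = D_Mac / (1 + y) = 7.24489 / 1.044 = 6.93955 years.

6.94 years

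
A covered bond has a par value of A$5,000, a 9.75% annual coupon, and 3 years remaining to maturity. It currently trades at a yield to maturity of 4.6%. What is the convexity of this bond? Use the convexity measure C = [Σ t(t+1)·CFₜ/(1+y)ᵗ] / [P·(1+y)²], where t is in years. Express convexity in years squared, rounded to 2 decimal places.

With y = 0.046:
  t   CF        PV=CF/(1+0.046)^t    t·PV        t(t+1)·PV
  1       487.50       466.0612       466.0612         932.1224
  2       487.50       445.5652       891.1304       2,673.3911
  3     5,487.50     4,794.8992    14,384.6975      57,538.7901
  Σ                  5,706.5255    15,741.8891      61,144.3036
P = 5,706.5255.
Convexity = Σ t(t+1)·PV / [P·(1+y)²] = 61,144.3036 / (5,706.5255 × 1.094116) = 9.79312.

9.79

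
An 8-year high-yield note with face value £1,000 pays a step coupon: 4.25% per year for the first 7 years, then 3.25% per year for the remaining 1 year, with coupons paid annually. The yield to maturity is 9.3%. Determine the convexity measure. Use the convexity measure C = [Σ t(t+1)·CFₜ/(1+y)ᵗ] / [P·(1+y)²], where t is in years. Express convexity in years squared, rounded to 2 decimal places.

With y = 0.093:
  t   CF        PV=CF/(1+0.093)^t    t·PV        t(t+1)·PV
  1        42.50        38.8838        38.8838          77.7676
  2        42.50        35.5753        71.1506         213.4518
  3        42.50        32.5483        97.6449         390.5797
  4        42.50        29.7789       119.1155         595.5775
  5        42.50        27.2451       136.2254         817.3525
  6        42.50        24.9269       149.5613       1,046.9290
  7        42.50        22.8059       159.6415       1,277.1321
  8     1,032.50       506.9076     4,055.2604      36,497.3440
  Σ                    718.6717     4,827.4835      40,916.1343
P = 718.6717.
Convexity = Σ t(t+1)·PV / [P·(1+y)²] = 40,916.1343 / (718.6717 × 1.194649) = 47.65667.

47.66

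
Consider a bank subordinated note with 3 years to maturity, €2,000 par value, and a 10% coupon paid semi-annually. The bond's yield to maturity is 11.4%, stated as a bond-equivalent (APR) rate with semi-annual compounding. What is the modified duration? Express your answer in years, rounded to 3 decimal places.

Periodic yield y = 0.057. First find Macaulay duration:
  t   CF        PV=CF/(1+0.057)^t    t·PV
  1       100.00        94.6074        94.6074
  2       100.00        89.5056       179.0111
  3       100.00        84.6789       254.0366
  4       100.00        80.1125       320.4498
  5       100.00        75.7923       378.9615
  6     2,100.00     1,505.8072     9,034.8432
  Σ                  1,930.5038    10,261.9096
P = 1,930.5038; Macaulay duration = 10,261.9096 / 1,930.5038 = 5.31566 half-year periods = 2.65783 years.
Modified duration = D_Mac / (1 + y) = 2.65783 / 1.057 = 2.51451 years.

2.515 years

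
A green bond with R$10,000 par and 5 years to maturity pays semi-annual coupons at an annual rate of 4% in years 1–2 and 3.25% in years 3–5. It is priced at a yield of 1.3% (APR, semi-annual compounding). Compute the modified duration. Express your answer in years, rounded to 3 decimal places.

4.598 years

Periodic yield y = 0.0065. First find Macaulay duration:
  t   CF        PV=CF/(1+0.0065)^t    t·PV
  1       200.00       198.7084       198.7084
  2       200.00       197.4251       394.8503
  3       200.00       196.1502       588.4505
  4       200.00       194.8834       779.5337
  5       162.50       157.3202       786.6010
  6       162.50       156.3042       937.8253
  7       162.50       155.2948     1,087.0636
  8       162.50       154.2919     1,234.3352
  9       162.50       153.2955     1,379.6593
  10   10,162.50     9,524.9514    95,249.5135
  Σ                 11,088.6250   102,636.5407
P = 11,088.6250; Macaulay duration = 102,636.5407 / 11,088.6250 = 9.25602 half-year periods = 4.62801 years.
Modified duration = D_Mac / (1 + y) = 4.62801 / 1.0065 = 4.59812 years.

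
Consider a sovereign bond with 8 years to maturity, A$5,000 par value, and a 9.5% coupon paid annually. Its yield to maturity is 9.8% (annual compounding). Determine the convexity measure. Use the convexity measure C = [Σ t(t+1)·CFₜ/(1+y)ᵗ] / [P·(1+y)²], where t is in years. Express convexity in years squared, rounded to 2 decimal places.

With y = 0.098:
  t   CF        PV=CF/(1+0.098)^t    t·PV        t(t+1)·PV
  1       475.00       432.6047       432.6047         865.2095
  2       475.00       393.9934       787.9868       2,363.9603
  3       475.00       358.8282     1,076.4847       4,305.9386
  4       475.00       326.8017     1,307.2066       6,536.0331
  5       475.00       297.6336     1,488.1678       8,929.0070
  6       475.00       271.0688     1,626.4129      11,384.8905
  7       475.00       246.8751     1,728.1255      13,825.0037
  8     5,475.00     2,591.5847    20,732.6774     186,594.0964
  Σ                  4,919.3901    29,179.6664     234,804.1391
P = 4,919.3901.
Convexity = Σ t(t+1)·PV / [P·(1+y)²] = 234,804.1391 / (4,919.3901 × 1.205604) = 39.59039.

39.59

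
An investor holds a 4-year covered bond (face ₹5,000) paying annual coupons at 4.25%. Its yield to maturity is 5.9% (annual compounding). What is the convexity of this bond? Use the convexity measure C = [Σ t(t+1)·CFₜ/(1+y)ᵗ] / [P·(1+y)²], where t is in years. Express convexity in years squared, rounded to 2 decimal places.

16.38

With y = 0.059:
  t   CF        PV=CF/(1+0.059)^t    t·PV        t(t+1)·PV
  1       212.50       200.6610       200.6610         401.3220
  2       212.50       189.4816       378.9632       1,136.8895
  3       212.50       178.9250       536.7750       2,147.1001
  4     5,212.50     4,144.4054    16,577.6215      82,888.1074
  Σ                  4,713.4730    17,694.0207      86,573.4190
P = 4,713.4730.
Convexity = Σ t(t+1)·PV / [P·(1+y)²] = 86,573.4190 / (4,713.4730 × 1.121481) = 16.37765.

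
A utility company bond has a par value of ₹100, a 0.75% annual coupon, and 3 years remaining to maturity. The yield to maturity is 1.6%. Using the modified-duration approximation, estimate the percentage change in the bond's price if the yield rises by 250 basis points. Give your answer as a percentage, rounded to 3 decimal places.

Periodic yield y = 0.016. Modified duration first:
  t   CF        PV=CF/(1+0.016)^t    t·PV
  1         0.75         0.7382         0.7382
  2         0.75         0.7266         1.4531
  3       100.75        96.0647       288.1942
  Σ                     97.5295       290.3855
P = 97.5295; D_Mac = 2.97741 yrs; D_mod = 2.97741/(1+0.016) = 2.93052 yrs.
ΔP/P ≈ -D_mod · Δy = -2.93052 × (+0.025) = -0.073263 = -7.3263%.

-7.326%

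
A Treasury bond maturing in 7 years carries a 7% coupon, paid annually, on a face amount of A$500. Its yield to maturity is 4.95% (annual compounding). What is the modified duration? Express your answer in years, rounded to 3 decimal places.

5.566 years

Periodic yield y = 0.0495. First find Macaulay duration:
  t   CF        PV=CF/(1+0.0495)^t    t·PV
  1        35.00        33.3492        33.3492
  2        35.00        31.7763        63.5526
  3        35.00        30.2775        90.8326
  4        35.00        28.8495       115.3980
  5        35.00        27.4888       137.4440
  6        35.00        26.1923       157.1537
  7       535.00       381.4843     2,670.3902
  Σ                    559.4179     3,268.1203
P = 559.4179; Macaulay duration = 3,268.1203 / 559.4179 = 5.84200 years.
Modified duration = D_Mac / (1 + y) = 5.84200 / 1.0495 = 5.56646 years.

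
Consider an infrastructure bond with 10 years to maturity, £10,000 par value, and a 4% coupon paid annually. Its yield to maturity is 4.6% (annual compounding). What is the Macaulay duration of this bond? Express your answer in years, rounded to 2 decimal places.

8.39 years

Periodic yield y = 0.046. Discount each cash flow and weight by its year:
  t   CF        PV=CF/(1+0.046)^t    t·PV
  1       400.00       382.4092       382.4092
  2       400.00       365.5919       731.1839
  3       400.00       349.5143     1,048.5429
  4       400.00       334.1437     1,336.5747
  5       400.00       319.4490     1,597.2451
  6       400.00       305.4006     1,832.4036
  7       400.00       291.9700     2,043.7899
  8       400.00       279.1300     2,233.0400
  9       400.00       266.8547     2,401.6922
  10   10,400.00     6,633.0992    66,330.9922
  Σ                  9,527.5626    79,937.8737
Price P = Σ PV = 9,527.5626.
Macaulay duration = Σ(t·PV) / P = 79,937.8737 / 9,527.5626 = 8.39017 years.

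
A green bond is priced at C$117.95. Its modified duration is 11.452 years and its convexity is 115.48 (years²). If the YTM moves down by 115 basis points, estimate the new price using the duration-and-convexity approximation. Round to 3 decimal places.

Duration effect: -D_mod·Δy = -11.452 × (-0.0115) = +0.131698
Convexity effect: ½·C·(Δy)² = 0.5 × 115.48 × (-0.0115)² = +0.007636115
ΔP/P ≈ +0.131698 + 0.007636115 = +0.139334115
New price ≈ 117.95 × (1 + 0.139334115) = 134.38445886425.

C$134.384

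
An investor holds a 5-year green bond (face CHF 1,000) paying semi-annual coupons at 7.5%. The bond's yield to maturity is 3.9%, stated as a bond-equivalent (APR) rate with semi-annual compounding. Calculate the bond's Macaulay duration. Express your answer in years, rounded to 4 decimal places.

4.3230 years

Periodic yield y = 0.0195. Discount each cash flow and weight by its period:
  t   CF        PV=CF/(1+0.0195)^t    t·PV
  1        37.50        36.7827        36.7827
  2        37.50        36.0792        72.1584
  3        37.50        35.3891       106.1673
  4        37.50        34.7122       138.8489
  5        37.50        34.0483       170.2414
  6        37.50        33.3970       200.3822
  7        37.50        32.7582       229.3077
  8        37.50        32.1317       257.0534
  9        37.50        31.5171       283.6539
  10    1,037.50       855.2947     8,552.9475
  Σ                  1,162.1103    10,047.5434
Price P = Σ PV = 1,162.1103.
Macaulay duration = Σ(t·PV) / P = 10,047.5434 / 1,162.1103 = 8.64595 half-year periods.
In years: 8.64595 / 2 = 4.32297 years.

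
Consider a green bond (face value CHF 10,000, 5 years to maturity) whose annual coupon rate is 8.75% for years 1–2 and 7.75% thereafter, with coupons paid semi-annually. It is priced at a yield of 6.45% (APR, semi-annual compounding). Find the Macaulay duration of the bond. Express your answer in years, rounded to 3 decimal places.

Periodic yield y = 0.03225. Discount each cash flow and weight by its period:
  t   CF        PV=CF/(1+0.03225)^t    t·PV
  1       437.50       423.8314       423.8314
  2       437.50       410.5899       821.1798
  3       437.50       397.7621     1,193.2863
  4       437.50       385.3350     1,541.3401
  5       387.50       330.6338     1,653.1690
  6       387.50       320.3040     1,921.8240
  7       387.50       310.2969     2,172.0784
  8       387.50       300.6025     2,404.8199
  9       387.50       291.2109     2,620.8984
  10   10,387.50     7,562.4431    75,624.4312
  Σ                 10,733.0097    90,376.8586
Price P = Σ PV = 10,733.0097.
Macaulay duration = Σ(t·PV) / P = 90,376.8586 / 10,733.0097 = 8.42046 half-year periods.
In years: 8.42046 / 2 = 4.21023 years.

4.210 years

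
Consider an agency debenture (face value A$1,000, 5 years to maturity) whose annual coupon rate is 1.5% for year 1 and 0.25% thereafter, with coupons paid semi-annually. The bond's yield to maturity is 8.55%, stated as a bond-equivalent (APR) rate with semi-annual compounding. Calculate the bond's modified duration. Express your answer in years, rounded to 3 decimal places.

Periodic yield y = 0.04275. First find Macaulay duration:
  t   CF        PV=CF/(1+0.04275)^t    t·PV
  1         7.50         7.1925         7.1925
  2         7.50         6.8976        13.7953
  3         1.25         1.1025         3.3074
  4         1.25         1.0573         4.2291
  5         1.25         1.0139         5.0697
  6         1.25         0.9724         5.8342
  7         1.25         0.9325         6.5275
  8         1.25         0.8943         7.1542
  9         1.25         0.8576         7.7185
  10    1,001.25       658.7802     6,587.8021
  Σ                    679.7008     6,648.6304
P = 679.7008; Macaulay duration = 6,648.6304 / 679.7008 = 9.78170 half-year periods = 4.89085 years.
Modified duration = D_Mac / (1 + y) = 4.89085 / 1.04275 = 4.69034 years.

4.690 years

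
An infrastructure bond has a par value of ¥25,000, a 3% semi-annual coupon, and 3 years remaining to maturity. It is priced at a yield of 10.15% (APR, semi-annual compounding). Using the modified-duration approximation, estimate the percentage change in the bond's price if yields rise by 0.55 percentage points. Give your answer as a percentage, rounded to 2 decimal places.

-1.51%

Periodic yield y = 0.05075. Modified duration first:
  t   CF        PV=CF/(1+0.05075)^t    t·PV
  1       375.00       356.8879       356.8879
  2       375.00       339.6507       679.3013
  3       375.00       323.2459       969.7378
  4       375.00       307.6335     1,230.5341
  5       375.00       292.7752     1,463.8760
  6    25,375.00    18,854.2673   113,125.6035
  Σ                 20,474.4605   117,825.9407
P = 20,474.4605; D_Mac = 5.75478 half-year periods = 2.87739 yrs; D_mod = 2.87739/(1+0.05075) = 2.73841 yrs.
ΔP/P ≈ -D_mod · Δy = -2.73841 × (+0.0055) = -0.015061 = -1.5061%.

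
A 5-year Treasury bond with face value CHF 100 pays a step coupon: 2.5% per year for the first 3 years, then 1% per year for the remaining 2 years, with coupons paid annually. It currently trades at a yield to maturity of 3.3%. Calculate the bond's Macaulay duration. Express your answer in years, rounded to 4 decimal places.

Periodic yield y = 0.033. Discount each cash flow and weight by its year:
  t   CF        PV=CF/(1+0.033)^t    t·PV
  1         2.50         2.4201         2.4201
  2         2.50         2.3428         4.6856
  3         2.50         2.2680         6.8039
  4         1.00         0.8782         3.5128
  5       101.00        85.8657       429.3286
  Σ                     93.7749       446.7511
Price P = Σ PV = 93.7749.
Macaulay duration = Σ(t·PV) / P = 446.7511 / 93.7749 = 4.76408 years.

4.7641 years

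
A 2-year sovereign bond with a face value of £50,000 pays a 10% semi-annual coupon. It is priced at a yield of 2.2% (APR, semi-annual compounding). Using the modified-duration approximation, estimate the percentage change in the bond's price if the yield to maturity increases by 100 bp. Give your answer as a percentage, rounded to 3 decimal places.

-1.852%

Periodic yield y = 0.011. Modified duration first:
  t   CF        PV=CF/(1+0.011)^t    t·PV
  1     2,500.00     2,472.7992     2,472.7992
  2     2,500.00     2,445.8944     4,891.7887
  3     2,500.00     2,419.2823     7,257.8468
  4    52,500.00    50,252.1539   201,008.6155
  Σ                 57,590.1297   215,631.0503
P = 57,590.1297; D_Mac = 3.74424 half-year periods = 1.87212 yrs; D_mod = 1.87212/(1+0.011) = 1.85175 yrs.
ΔP/P ≈ -D_mod · Δy = -1.85175 × (+0.01) = -0.018517 = -1.8517%.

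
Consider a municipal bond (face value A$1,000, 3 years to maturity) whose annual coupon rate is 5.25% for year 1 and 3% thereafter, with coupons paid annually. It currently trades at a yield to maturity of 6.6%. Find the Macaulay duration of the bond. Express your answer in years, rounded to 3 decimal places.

2.865 years

Periodic yield y = 0.066. Discount each cash flow and weight by its year:
  t   CF        PV=CF/(1+0.066)^t    t·PV
  1        52.50        49.2495        49.2495
  2        30.00        26.4002        52.8004
  3     1,030.00       850.2871     2,550.8614
  Σ                    925.9368     2,652.9113
Price P = Σ PV = 925.9368.
Macaulay duration = Σ(t·PV) / P = 2,652.9113 / 925.9368 = 2.86511 years.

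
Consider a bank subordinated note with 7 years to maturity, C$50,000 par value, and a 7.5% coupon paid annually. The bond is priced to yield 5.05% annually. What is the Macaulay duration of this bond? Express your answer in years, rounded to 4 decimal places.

Periodic yield y = 0.0505. Discount each cash flow and weight by its year:
  t   CF        PV=CF/(1+0.0505)^t    t·PV
  1     3,750.00     3,569.7287     3,569.7287
  2     3,750.00     3,398.1235     6,796.2469
  3     3,750.00     3,234.7677     9,704.3031
  4     3,750.00     3,079.2648    12,317.0593
  5     3,750.00     2,931.2373    14,656.1867
  6     3,750.00     2,790.3259    16,741.9553
  7    53,750.00    38,072.0333   266,504.2329
  Σ                 57,075.4812   330,289.7129
Price P = Σ PV = 57,075.4812.
Macaulay duration = Σ(t·PV) / P = 330,289.7129 / 57,075.4812 = 5.78689 years.

5.7869 years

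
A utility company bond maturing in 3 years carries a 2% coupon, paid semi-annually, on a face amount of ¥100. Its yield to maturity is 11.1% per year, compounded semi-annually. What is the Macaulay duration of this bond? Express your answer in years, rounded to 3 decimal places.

Periodic yield y = 0.0555. Discount each cash flow and weight by its period:
  t   CF        PV=CF/(1+0.0555)^t    t·PV
  1         1.00         0.9474         0.9474
  2         1.00         0.8976         1.7952
  3         1.00         0.8504         2.5512
  4         1.00         0.8057         3.2228
  5         1.00         0.7633         3.8166
  6       101.00        73.0419       438.2513
  Σ                     77.3063       450.5845
Price P = Σ PV = 77.3063.
Macaulay duration = Σ(t·PV) / P = 450.5845 / 77.3063 = 5.82856 half-year periods.
In years: 5.82856 / 2 = 2.91428 years.

2.914 years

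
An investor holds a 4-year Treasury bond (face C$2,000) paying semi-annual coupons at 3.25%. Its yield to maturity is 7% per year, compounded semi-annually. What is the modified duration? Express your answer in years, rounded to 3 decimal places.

3.637 years

Periodic yield y = 0.035. First find Macaulay duration:
  t   CF        PV=CF/(1+0.035)^t    t·PV
  1        32.50        31.4010        31.4010
  2        32.50        30.3391        60.6782
  3        32.50        29.3131        87.9394
  4        32.50        28.3219       113.2875
  5        32.50        27.3641       136.8206
  6        32.50        26.4388       158.6326
  7        32.50        25.5447       178.8129
  8     2,032.50     1,543.5040    12,348.0319
  Σ                  1,742.2267    13,115.6042
P = 1,742.2267; Macaulay duration = 13,115.6042 / 1,742.2267 = 7.52807 half-year periods = 3.76403 years.
Modified duration = D_Mac / (1 + y) = 3.76403 / 1.035 = 3.63675 years.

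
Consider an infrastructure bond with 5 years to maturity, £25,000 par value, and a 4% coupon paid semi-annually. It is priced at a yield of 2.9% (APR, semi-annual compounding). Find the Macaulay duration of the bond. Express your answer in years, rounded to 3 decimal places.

Periodic yield y = 0.0145. Discount each cash flow and weight by its period:
  t   CF        PV=CF/(1+0.0145)^t    t·PV
  1       500.00       492.8536       492.8536
  2       500.00       485.8094       971.6188
  3       500.00       478.8658     1,436.5975
  4       500.00       472.0215     1,888.0861
  5       500.00       465.2750     2,326.3752
  6       500.00       458.6250     2,751.7498
  7       500.00       452.0700     3,164.4897
  8       500.00       445.6086     3,564.8690
  9       500.00       439.2397     3,953.1569
  10   25,500.00    22,081.0472   220,810.4723
  Σ                 26,271.4158   241,360.2689
Price P = Σ PV = 26,271.4158.
Macaulay duration = Σ(t·PV) / P = 241,360.2689 / 26,271.4158 = 9.18718 half-year periods.
In years: 9.18718 / 2 = 4.59359 years.

4.594 years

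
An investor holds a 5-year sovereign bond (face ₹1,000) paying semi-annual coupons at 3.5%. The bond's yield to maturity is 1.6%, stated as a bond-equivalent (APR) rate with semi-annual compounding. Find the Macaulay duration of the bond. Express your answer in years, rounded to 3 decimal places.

4.649 years

Periodic yield y = 0.008. Discount each cash flow and weight by its period:
  t   CF        PV=CF/(1+0.008)^t    t·PV
  1        17.50        17.3611        17.3611
  2        17.50        17.2233        34.4466
  3        17.50        17.0866        51.2599
  4        17.50        16.9510        67.8041
  5        17.50        16.8165        84.0825
  6        17.50        16.6830       100.0982
  7        17.50        16.5506       115.8544
  8        17.50        16.4193       131.3541
  9        17.50        16.2890       146.6006
  10    1,017.50       939.5699     9,395.6990
  Σ                  1,090.9504    10,144.5605
Price P = Σ PV = 1,090.9504.
Macaulay duration = Σ(t·PV) / P = 10,144.5605 / 1,090.9504 = 9.29883 half-year periods.
In years: 9.29883 / 2 = 4.64941 years.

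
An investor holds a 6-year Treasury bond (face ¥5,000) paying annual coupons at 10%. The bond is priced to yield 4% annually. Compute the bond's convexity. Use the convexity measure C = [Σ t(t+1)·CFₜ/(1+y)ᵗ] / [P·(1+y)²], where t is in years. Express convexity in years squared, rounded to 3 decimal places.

29.893

With y = 0.04:
  t   CF        PV=CF/(1+0.04)^t    t·PV        t(t+1)·PV
  1       500.00       480.7692       480.7692         961.5385
  2       500.00       462.2781       924.5562       2,773.6686
  3       500.00       444.4982     1,333.4945       5,333.9782
  4       500.00       427.4021     1,709.6084       8,548.0419
  5       500.00       410.9636     2,054.8178      12,328.9066
  6     5,500.00     4,346.7299    26,080.3793     182,562.6554
  Σ                  6,572.6411    32,583.6255     212,508.7892
P = 6,572.6411.
Convexity = Σ t(t+1)·PV / [P·(1+y)²] = 212,508.7892 / (6,572.6411 × 1.081600) = 29.89306.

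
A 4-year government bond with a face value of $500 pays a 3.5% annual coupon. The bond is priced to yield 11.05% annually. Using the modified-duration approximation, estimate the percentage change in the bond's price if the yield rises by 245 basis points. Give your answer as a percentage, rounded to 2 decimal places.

-8.32%

Periodic yield y = 0.1105. Modified duration first:
  t   CF        PV=CF/(1+0.1105)^t    t·PV
  1        17.50        15.7587        15.7587
  2        17.50        14.1906        28.3812
  3        17.50        12.7786        38.3357
  4       517.50       340.2797     1,361.1190
  Σ                    383.0076     1,443.5946
P = 383.0076; D_Mac = 3.76910 yrs; D_mod = 3.76910/(1+0.1105) = 3.39406 yrs.
ΔP/P ≈ -D_mod · Δy = -3.39406 × (+0.0245) = -0.083154 = -8.3154%.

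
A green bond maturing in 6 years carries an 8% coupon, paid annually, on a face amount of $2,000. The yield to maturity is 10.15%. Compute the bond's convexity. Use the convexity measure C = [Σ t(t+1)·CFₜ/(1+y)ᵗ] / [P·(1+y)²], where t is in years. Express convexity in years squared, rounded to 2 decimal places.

With y = 0.1015:
  t   CF        PV=CF/(1+0.1015)^t    t·PV        t(t+1)·PV
  1       160.00       145.2565       145.2565         290.5129
  2       160.00       131.8715       263.7430         791.2291
  3       160.00       119.7199       359.1598       1,436.6392
  4       160.00       108.6881       434.7524       2,173.7619
  5       160.00        98.6728       493.3640       2,960.1842
  6     2,160.00     1,209.3353     7,256.0120      50,792.0840
  Σ                  1,813.5441     8,952.2877      58,444.4113
P = 1,813.5441.
Convexity = Σ t(t+1)·PV / [P·(1+y)²] = 58,444.4113 / (1,813.5441 × 1.213302) = 26.56109.

26.56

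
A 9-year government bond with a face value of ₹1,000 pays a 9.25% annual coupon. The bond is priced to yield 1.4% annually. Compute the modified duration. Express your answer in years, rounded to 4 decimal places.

Periodic yield y = 0.014. First find Macaulay duration:
  t   CF        PV=CF/(1+0.014)^t    t·PV
  1        92.50        91.2229        91.2229
  2        92.50        89.9634       179.9268
  3        92.50        88.7213       266.1639
  4        92.50        87.4963       349.9854
  5        92.50        86.2883       431.4415
  6        92.50        85.0970       510.5817
  7        92.50        83.9220       587.4543
  8        92.50        82.7634       662.1068
  9     1,092.50       964.0063     8,676.0563
  Σ                  1,659.4808    11,754.9396
P = 1,659.4808; Macaulay duration = 11,754.9396 / 1,659.4808 = 7.08350 years.
Modified duration = D_Mac / (1 + y) = 7.08350 / 1.014 = 6.98570 years.

6.9857 years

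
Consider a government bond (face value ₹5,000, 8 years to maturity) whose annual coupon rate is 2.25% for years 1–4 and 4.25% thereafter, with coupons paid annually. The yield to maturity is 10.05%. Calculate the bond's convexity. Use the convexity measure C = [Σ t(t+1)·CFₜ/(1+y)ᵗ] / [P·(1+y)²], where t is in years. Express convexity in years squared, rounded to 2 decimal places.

With y = 0.1005:
  t   CF        PV=CF/(1+0.1005)^t    t·PV        t(t+1)·PV
  1       112.50       102.2263       102.2263         204.4525
  2       112.50        92.8907       185.7815         557.3444
  3       112.50        84.4078       253.2233       1,012.8931
  4       112.50        76.6995       306.7979       1,533.9893
  5       212.50       131.6463       658.2316       3,949.3894
  6       212.50       119.6241       717.7445       5,024.2118
  7       212.50       108.6998       760.8984       6,087.1869
  8     5,212.50     2,422.8453    19,382.7627     174,444.8647
  Σ                  3,139.0397    22,367.6661     192,814.3322
P = 3,139.0397.
Convexity = Σ t(t+1)·PV / [P·(1+y)²] = 192,814.3322 / (3,139.0397 × 1.211100) = 50.71803.

50.72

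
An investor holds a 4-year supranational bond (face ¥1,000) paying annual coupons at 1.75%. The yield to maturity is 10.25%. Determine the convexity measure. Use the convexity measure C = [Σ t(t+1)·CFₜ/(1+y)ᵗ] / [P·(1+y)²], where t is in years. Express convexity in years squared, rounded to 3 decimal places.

With y = 0.1025:
  t   CF        PV=CF/(1+0.1025)^t    t·PV        t(t+1)·PV
  1        17.50        15.8730        15.8730          31.7460
  2        17.50        14.3973        28.7946          86.3838
  3        17.50        13.0588        39.1763         156.7052
  4     1,017.50       688.6841     2,754.7362      13,773.6810
  Σ                    732.0131     2,838.5801      14,048.5160
P = 732.0131.
Convexity = Σ t(t+1)·PV / [P·(1+y)²] = 14,048.5160 / (732.0131 × 1.215506) = 15.78899.

15.789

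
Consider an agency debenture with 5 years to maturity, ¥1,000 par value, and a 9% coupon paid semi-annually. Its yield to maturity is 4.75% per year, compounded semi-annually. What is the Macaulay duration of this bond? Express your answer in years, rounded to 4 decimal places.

4.2164 years

Periodic yield y = 0.02375. Discount each cash flow and weight by its period:
  t   CF        PV=CF/(1+0.02375)^t    t·PV
  1        45.00        43.9560        43.9560
  2        45.00        42.9363        85.8726
  3        45.00        41.9402       125.8207
  4        45.00        40.9673       163.8690
  5        45.00        40.0169       200.0843
  6        45.00        39.0885       234.5310
  7        45.00        38.1817       267.2718
  8        45.00        37.2959       298.3673
  9        45.00        36.4307       327.8761
  10    1,045.00       826.3749     8,263.7495
  Σ                  1,187.1884    10,011.3983
Price P = Σ PV = 1,187.1884.
Macaulay duration = Σ(t·PV) / P = 10,011.3983 / 1,187.1884 = 8.43286 half-year periods.
In years: 8.43286 / 2 = 4.21643 years.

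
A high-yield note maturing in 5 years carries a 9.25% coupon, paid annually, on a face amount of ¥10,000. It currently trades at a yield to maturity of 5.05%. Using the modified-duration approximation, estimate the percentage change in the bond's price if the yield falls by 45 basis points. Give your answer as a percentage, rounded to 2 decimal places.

+1.84%

Periodic yield y = 0.0505. Modified duration first:
  t   CF        PV=CF/(1+0.0505)^t    t·PV
  1       925.00       880.5331       880.5331
  2       925.00       838.2038     1,676.4076
  3       925.00       797.9094     2,393.7281
  4       925.00       759.5520     3,038.2080
  5    10,925.00     8,539.6714    42,698.3572
  Σ                 11,815.8697    50,687.2339
P = 11,815.8697; D_Mac = 4.28976 yrs; D_mod = 4.28976/(1+0.0505) = 4.08354 yrs.
ΔP/P ≈ -D_mod · Δy = -4.08354 × (-0.0045) = +0.018376 = +1.8376%.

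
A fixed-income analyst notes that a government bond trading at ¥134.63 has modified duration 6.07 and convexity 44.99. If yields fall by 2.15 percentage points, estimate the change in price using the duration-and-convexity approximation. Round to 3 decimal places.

Duration effect: -D_mod·Δy = -6.07 × (-0.0215) = +0.130505
Convexity effect: ½·C·(Δy)² = 0.5 × 44.99 × (-0.0215)² = +0.01039831375
ΔP/P ≈ +0.130505 + 0.01039831375 = +0.14090331375
ΔP ≈ 134.63 × (+0.14090331375) = +18.9698131301625.

+¥18.970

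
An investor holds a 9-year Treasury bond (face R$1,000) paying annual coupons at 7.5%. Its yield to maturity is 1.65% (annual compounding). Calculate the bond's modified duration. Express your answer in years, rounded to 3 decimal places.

7.160 years

Periodic yield y = 0.0165. First find Macaulay duration:
  t   CF        PV=CF/(1+0.0165)^t    t·PV
  1        75.00        73.7826        73.7826
  2        75.00        72.5849       145.1699
  3        75.00        71.4067       214.2202
  4        75.00        70.2476       280.9906
  5        75.00        69.1074       345.5368
  6        75.00        67.9856       407.9136
  7        75.00        66.8821       468.1744
  8        75.00        65.7964       526.3713
  9     1,075.00       927.7736     8,349.9625
  Σ                  1,485.5669    10,812.1218
P = 1,485.5669; Macaulay duration = 10,812.1218 / 1,485.5669 = 7.27811 years.
Modified duration = D_Mac / (1 + y) = 7.27811 / 1.0165 = 7.15997 years.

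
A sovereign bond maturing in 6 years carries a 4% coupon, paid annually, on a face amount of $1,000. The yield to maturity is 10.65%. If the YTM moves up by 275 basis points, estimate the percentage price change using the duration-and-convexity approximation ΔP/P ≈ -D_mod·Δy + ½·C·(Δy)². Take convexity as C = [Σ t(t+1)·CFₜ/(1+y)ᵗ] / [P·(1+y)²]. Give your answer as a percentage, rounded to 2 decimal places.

With y = 0.1065:
  t   CF        PV=CF/(1+0.1065)^t    t·PV        t(t+1)·PV
  1        40.00        36.1500        36.1500          72.3000
  2        40.00        32.6706        65.3412         196.0236
  3        40.00        29.5261        88.5782         354.3129
  4        40.00        26.6842       106.7368         533.6842
  5        40.00        24.1159       120.5793         723.4760
  6     1,040.00       566.6630     3,399.9778      23,799.8445
  Σ                    715.8097     3,817.3634      25,679.6413
P = 715.8097; D_Mac = 5.33293 yrs; D_mod = 4.81964 yrs; C = 29.30141.
Duration effect: -4.81964 × (+0.0275) = -0.132540
Convexity effect: 0.5 × 29.30141 × (0.0275)² = +0.0110796
ΔP/P ≈ -0.132540 + 0.0110796 = -0.121460 = -12.1460%.

-12.15%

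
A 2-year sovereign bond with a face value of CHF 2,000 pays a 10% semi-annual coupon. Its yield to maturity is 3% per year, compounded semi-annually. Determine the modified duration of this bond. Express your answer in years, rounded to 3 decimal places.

1.843 years

Periodic yield y = 0.015. First find Macaulay duration:
  t   CF        PV=CF/(1+0.015)^t    t·PV
  1       100.00        98.5222        98.5222
  2       100.00        97.0662       194.1323
  3       100.00        95.6317       286.8951
  4     2,100.00     1,978.5869     7,914.3475
  Σ                  2,269.8069     8,493.8971
P = 2,269.8069; Macaulay duration = 8,493.8971 / 2,269.8069 = 3.74212 half-year periods = 1.87106 years.
Modified duration = D_Mac / (1 + y) = 1.87106 / 1.015 = 1.84341 years.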